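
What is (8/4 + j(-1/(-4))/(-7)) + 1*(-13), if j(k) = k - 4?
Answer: -293/28 ≈ -10.464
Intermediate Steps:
j(k) = -4 + k
(8/4 + j(-1/(-4))/(-7)) + 1*(-13) = (8/4 + (-4 - 1/(-4))/(-7)) + 1*(-13) = (8*(¼) + (-4 - 1*(-¼))*(-⅐)) - 13 = (2 + (-4 + ¼)*(-⅐)) - 13 = (2 - 15/4*(-⅐)) - 13 = (2 + 15/28) - 13 = 71/28 - 13 = -293/28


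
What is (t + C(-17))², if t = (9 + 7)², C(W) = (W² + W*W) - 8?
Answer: 682276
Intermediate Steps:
C(W) = -8 + 2*W² (C(W) = (W² + W²) - 8 = 2*W² - 8 = -8 + 2*W²)
t = 256 (t = 16² = 256)
(t + C(-17))² = (256 + (-8 + 2*(-17)²))² = (256 + (-8 + 2*289))² = (256 + (-8 + 578))² = (256 + 570)² = 826² = 682276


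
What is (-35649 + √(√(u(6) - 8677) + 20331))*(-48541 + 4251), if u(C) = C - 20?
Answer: 1578894210 - 44290*√(20331 + I*√8691) ≈ 1.5726e+9 - 14479.0*I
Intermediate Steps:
u(C) = -20 + C
(-35649 + √(√(u(6) - 8677) + 20331))*(-48541 + 4251) = (-35649 + √(√((-20 + 6) - 8677) + 20331))*(-48541 + 4251) = (-35649 + √(√(-14 - 8677) + 20331))*(-44290) = (-35649 + √(√(-8691) + 20331))*(-44290) = (-35649 + √(I*√8691 + 20331))*(-44290) = (-35649 + √(20331 + I*√8691))*(-44290) = 1578894210 - 44290*√(20331 + I*√8691)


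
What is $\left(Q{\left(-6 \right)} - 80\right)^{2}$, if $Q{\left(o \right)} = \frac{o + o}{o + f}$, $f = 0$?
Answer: $6084$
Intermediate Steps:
$Q{\left(o \right)} = 2$ ($Q{\left(o \right)} = \frac{o + o}{o + 0} = \frac{2 o}{o} = 2$)
$\left(Q{\left(-6 \right)} - 80\right)^{2} = \left(2 - 80\right)^{2} = \left(-78\right)^{2} = 6084$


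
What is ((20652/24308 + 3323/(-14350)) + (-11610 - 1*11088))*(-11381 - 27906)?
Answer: 77761704342116327/87204950 ≈ 8.9171e+8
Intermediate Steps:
((20652/24308 + 3323/(-14350)) + (-11610 - 1*11088))*(-11381 - 27906) = ((20652*(1/24308) + 3323*(-1/14350)) + (-11610 - 11088))*(-39287) = ((5163/6077 - 3323/14350) - 22698)*(-39287) = (53895179/87204950 - 22698)*(-39287) = -1979324059921/87204950*(-39287) = 77761704342116327/87204950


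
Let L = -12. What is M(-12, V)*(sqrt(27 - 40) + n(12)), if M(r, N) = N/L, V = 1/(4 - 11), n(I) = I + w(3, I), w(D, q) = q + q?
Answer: 3/7 + I*sqrt(13)/84 ≈ 0.42857 + 0.042923*I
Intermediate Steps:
w(D, q) = 2*q
n(I) = 3*I (n(I) = I + 2*I = 3*I)
V = -1/7 (V = 1/(-7) = -1/7 ≈ -0.14286)
M(r, N) = -N/12 (M(r, N) = N/(-12) = N*(-1/12) = -N/12)
M(-12, V)*(sqrt(27 - 40) + n(12)) = (-1/12*(-1/7))*(sqrt(27 - 40) + 3*12) = (sqrt(-13) + 36)/84 = (I*sqrt(13) + 36)/84 = (36 + I*sqrt(13))/84 = 3/7 + I*sqrt(13)/84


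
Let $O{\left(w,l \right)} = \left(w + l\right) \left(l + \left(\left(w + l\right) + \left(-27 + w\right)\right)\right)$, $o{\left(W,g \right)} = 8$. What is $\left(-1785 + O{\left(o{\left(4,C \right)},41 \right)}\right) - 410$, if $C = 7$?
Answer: $1284$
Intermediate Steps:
$O{\left(w,l \right)} = \left(l + w\right) \left(-27 + 2 l + 2 w\right)$ ($O{\left(w,l \right)} = \left(l + w\right) \left(l + \left(\left(l + w\right) + \left(-27 + w\right)\right)\right) = \left(l + w\right) \left(l + \left(-27 + l + 2 w\right)\right) = \left(l + w\right) \left(-27 + 2 l + 2 w\right)$)
$\left(-1785 + O{\left(o{\left(4,C \right)},41 \right)}\right) - 410 = \left(-1785 + \left(\left(-27\right) 41 - 216 + 2 \cdot 41^{2} + 2 \cdot 8^{2} + 4 \cdot 41 \cdot 8\right)\right) - 410 = \left(-1785 + \left(-1107 - 216 + 2 \cdot 1681 + 2 \cdot 64 + 1312\right)\right) - 410 = \left(-1785 + \left(-1107 - 216 + 3362 + 128 + 1312\right)\right) - 410 = \left(-1785 + 3479\right) - 410 = 1694 - 410 = 1284$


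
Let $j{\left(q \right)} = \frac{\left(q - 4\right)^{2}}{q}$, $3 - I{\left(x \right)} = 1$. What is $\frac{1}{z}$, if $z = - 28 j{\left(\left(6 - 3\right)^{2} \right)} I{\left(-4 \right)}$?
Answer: $- \frac{9}{1400} \approx -0.0064286$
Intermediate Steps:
$I{\left(x \right)} = 2$ ($I{\left(x \right)} = 3 - 1 = 2$)
$j{\left(q \right)} = \frac{\left(-4 + q\right)^{2}}{q}$
$z = - \frac{1400}{9}$ ($z = - 28 \frac{\left(-4 + \left(6 - 3\right)^{2}\right)^{2}}{\left(6 - 3\right)^{2}} \cdot 2 = - 28 \frac{\left(-4 + 3^{2}\right)^{2}}{3^{2}} \cdot 2 = - 28 \frac{\left(-4 + 9\right)^{2}}{9} \cdot 2 = - 28 \frac{5^{2}}{9} \cdot 2 = - 28 \cdot \frac{1}{9} \cdot 25 \cdot 2 = \left(-28\right) \frac{25}{9} \cdot 2 = \left(- \frac{700}{9}\right) 2 = - \frac{1400}{9} \approx -155.56$)
$\frac{1}{z} = \frac{1}{- \frac{1400}{9}} = - \frac{9}{1400}$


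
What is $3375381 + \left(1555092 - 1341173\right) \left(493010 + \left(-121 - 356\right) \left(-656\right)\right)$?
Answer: $172405403699$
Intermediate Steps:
$3375381 + \left(1555092 - 1341173\right) \left(493010 + \left(-121 - 356\right) \left(-656\right)\right) = 3375381 + 213919 \left(493010 - -312912\right) = 3375381 + 213919 \left(493010 + 312912\right) = 3375381 + 213919 \cdot 805922 = 3375381 + 172402028318 = 172405403699$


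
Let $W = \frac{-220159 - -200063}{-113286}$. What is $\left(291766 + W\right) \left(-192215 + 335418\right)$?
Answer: $\frac{2366646038649958}{56643} \approx 4.1782 \cdot 10^{10}$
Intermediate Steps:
$W = \frac{10048}{56643}$ ($W = \left(-220159 + 200063\right) \left(- \frac{1}{113286}\right) = \left(-20096\right) \left(- \frac{1}{113286}\right) = \frac{10048}{56643} \approx 0.17739$)
$\left(291766 + W\right) \left(-192215 + 335418\right) = \left(291766 + \frac{10048}{56643}\right) \left(-192215 + 335418\right) = \frac{16526511586}{56643} \cdot 143203 = \frac{2366646038649958}{56643}$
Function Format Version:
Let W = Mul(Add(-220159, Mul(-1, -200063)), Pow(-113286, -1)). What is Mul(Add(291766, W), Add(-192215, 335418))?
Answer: Rational(2366646038649958, 56643) ≈ 4.1782e+10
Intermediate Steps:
W = Rational(10048, 56643) (W = Mul(Add(-220159, 200063), Rational(-1, 113286)) = Mul(-20096, Rational(-1, 113286)) = Rational(10048, 56643) ≈ 0.17739)
Mul(Add(291766, W), Add(-192215, 335418)) = Mul(Add(291766, Rational(10048, 56643)), Add(-192215, 335418)) = Mul(Rational(16526511586, 56643), 143203) = Rational(2366646038649958, 56643)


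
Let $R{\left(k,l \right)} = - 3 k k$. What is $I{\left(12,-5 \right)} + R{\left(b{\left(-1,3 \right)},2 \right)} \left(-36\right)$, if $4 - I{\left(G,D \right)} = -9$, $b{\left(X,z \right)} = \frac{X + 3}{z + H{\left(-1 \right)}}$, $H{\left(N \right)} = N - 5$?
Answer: $61$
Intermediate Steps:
$H{\left(N \right)} = -5 + N$
$b{\left(X,z \right)} = \frac{3 + X}{-6 + z}$ ($b{\left(X,z \right)} = \frac{X + 3}{z - 6} = \frac{3 + X}{z - 6} = \frac{3 + X}{-6 + z}$)
$R{\left(k,l \right)} = - 3 k^{2}$
$I{\left(G,D \right)} = 13$ ($I{\left(G,D \right)} = 4 - -9 = 4 + 9 = 13$)
$I{\left(12,-5 \right)} + R{\left(b{\left(-1,3 \right)},2 \right)} \left(-36\right) = 13 + - 3 \left(\frac{3 - 1}{-6 + 3}\right)^{2} \left(-36\right) = 13 + - 3 \left(\frac{1}{-3} \cdot 2\right)^{2} \left(-36\right) = 13 + - 3 \left(\left(- \frac{1}{3}\right) 2\right)^{2} \left(-36\right) = 13 + - 3 \left(- \frac{2}{3}\right)^{2} \left(-36\right) = 13 + \left(-3\right) \frac{4}{9} \left(-36\right) = 13 - -48 = 13 + 48 = 61$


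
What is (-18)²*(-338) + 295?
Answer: -109217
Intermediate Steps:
(-18)²*(-338) + 295 = 324*(-338) + 295 = -109512 + 295 = -109217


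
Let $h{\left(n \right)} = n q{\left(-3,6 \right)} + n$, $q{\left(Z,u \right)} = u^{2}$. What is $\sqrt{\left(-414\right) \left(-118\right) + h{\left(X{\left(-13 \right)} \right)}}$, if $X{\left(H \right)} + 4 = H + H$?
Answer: $\sqrt{47742} \approx 218.5$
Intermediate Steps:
$X{\left(H \right)} = -4 + 2 H$ ($X{\left(H \right)} = -4 + \left(H + H\right) = -4 + 2 H$)
$h{\left(n \right)} = 37 n$ ($h{\left(n \right)} = n 6^{2} + n = n 36 + n = 36 n + n = 37 n$)
$\sqrt{\left(-414\right) \left(-118\right) + h{\left(X{\left(-13 \right)} \right)}} = \sqrt{\left(-414\right) \left(-118\right) + 37 \left(-4 + 2 \left(-13\right)\right)} = \sqrt{48852 + 37 \left(-4 - 26\right)} = \sqrt{48852 + 37 \left(-30\right)} = \sqrt{48852 - 1110} = \sqrt{47742}$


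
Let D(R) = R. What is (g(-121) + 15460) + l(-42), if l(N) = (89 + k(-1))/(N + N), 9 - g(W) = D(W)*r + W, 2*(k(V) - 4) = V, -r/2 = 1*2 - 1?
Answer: 2578279/168 ≈ 15347.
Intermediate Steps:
r = -2 (r = -2*(1*2 - 1) = -2*(2 - 1) = -2*1 = -2)
k(V) = 4 + V/2
g(W) = 9 + W (g(W) = 9 - (W*(-2) + W) = 9 - (-2*W + W) = 9 - (-1)*W = 9 + W)
l(N) = 185/(4*N) (l(N) = (89 + (4 + (1/2)*(-1)))/(N + N) = (89 + (4 - 1/2))/((2*N)) = (89 + 7/2)*(1/(2*N)) = 185*(1/(2*N))/2 = 185/(4*N))
(g(-121) + 15460) + l(-42) = ((9 - 121) + 15460) + (185/4)/(-42) = (-112 + 15460) + (185/4)*(-1/42) = 15348 - 185/168 = 2578279/168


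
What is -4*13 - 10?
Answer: -62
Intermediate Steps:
-4*13 - 10 = -52 - 10 = -62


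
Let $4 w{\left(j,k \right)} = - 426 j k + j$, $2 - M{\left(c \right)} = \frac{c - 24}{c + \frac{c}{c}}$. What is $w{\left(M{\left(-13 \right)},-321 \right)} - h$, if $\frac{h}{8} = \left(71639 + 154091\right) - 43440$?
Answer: $- \frac{71777071}{48} \approx -1.4954 \cdot 10^{6}$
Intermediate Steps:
$M{\left(c \right)} = 2 - \frac{-24 + c}{1 + c}$ ($M{\left(c \right)} = 2 - \frac{c - 24}{c + \frac{c}{c}} = 2 - \frac{-24 + c}{c + 1} = 2 - \frac{-24 + c}{1 + c}$)
$w{\left(j,k \right)} = \frac{j}{4} - \frac{213 j k}{2}$ ($w{\left(j,k \right)} = \frac{- 426 j k + j}{4} = \frac{j - 426 j k}{4} = \frac{j}{4} - \frac{213 j k}{2}$)
$h = 1458320$ ($h = 8 \left(\left(71639 + 154091\right) - 43440\right) = 8 \left(225730 - 43440\right) = 8 \cdot 182290 = 1458320$)
$w{\left(M{\left(-13 \right)},-321 \right)} - h = \frac{\frac{26 - 13}{1 - 13} \left(1 - -136746\right)}{4} - 1458320 = \frac{\frac{1}{-12} \cdot 13 \left(1 + 136746\right)}{4} - 1458320 = \frac{1}{4} \left(\left(- \frac{1}{12}\right) 13\right) 136747 - 1458320 = \frac{1}{4} \left(- \frac{13}{12}\right) 136747 - 1458320 = - \frac{1777711}{48} - 1458320 = - \frac{71777071}{48}$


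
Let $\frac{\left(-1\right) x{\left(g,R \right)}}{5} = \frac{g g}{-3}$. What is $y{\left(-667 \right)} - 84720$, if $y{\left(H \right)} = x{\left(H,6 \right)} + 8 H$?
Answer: $\frac{1954277}{3} \approx 6.5143 \cdot 10^{5}$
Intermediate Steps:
$x{\left(g,R \right)} = \frac{5 g^{2}}{3}$ ($x{\left(g,R \right)} = - 5 \frac{g g}{-3} = - 5 g^{2} \left(- \frac{1}{3}\right) = - 5 \left(- \frac{g^{2}}{3}\right) = \frac{5 g^{2}}{3}$)
$y{\left(H \right)} = 8 H + \frac{5 H^{2}}{3}$ ($y{\left(H \right)} = \frac{5 H^{2}}{3} + 8 H = 8 H + \frac{5 H^{2}}{3}$)
$y{\left(-667 \right)} - 84720 = \frac{1}{3} \left(-667\right) \left(24 + 5 \left(-667\right)\right) - 84720 = \frac{1}{3} \left(-667\right) \left(24 - 3335\right) - 84720 = \frac{1}{3} \left(-667\right) \left(-3311\right) - 84720 = \frac{2208437}{3} - 84720 = \frac{1954277}{3}$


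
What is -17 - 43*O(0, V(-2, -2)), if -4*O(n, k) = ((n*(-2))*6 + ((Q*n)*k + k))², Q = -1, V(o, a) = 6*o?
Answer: 1531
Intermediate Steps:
O(n, k) = -(k - 12*n - k*n)²/4 (O(n, k) = -((n*(-2))*6 + ((-n)*k + k))²/4 = -(-2*n*6 + (-k*n + k))²/4 = -(-12*n + (k - k*n))²/4 = -(k - 12*n - k*n)²/4)
-17 - 43*O(0, V(-2, -2)) = -17 - (-43)*(-6*(-2) + 12*0 + (6*(-2))*0)²/4 = -17 - (-43)*(-1*(-12) + 0 - 12*0)²/4 = -17 - (-43)*(12 + 0 + 0)²/4 = -17 - (-43)*12²/4 = -17 - (-43)*144/4 = -17 - 43*(-36) = -17 + 1548 = 1531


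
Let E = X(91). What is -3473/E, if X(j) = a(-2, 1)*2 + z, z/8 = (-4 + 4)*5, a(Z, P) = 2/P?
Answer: -3473/4 ≈ -868.25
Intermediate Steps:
z = 0 (z = 8*((-4 + 4)*5) = 8*(0*5) = 8*0 = 0)
X(j) = 4 (X(j) = (2/1)*2 + 0 = (2*1)*2 + 0 = 2*2 + 0 = 4 + 0 = 4)
E = 4
-3473/E = -3473/4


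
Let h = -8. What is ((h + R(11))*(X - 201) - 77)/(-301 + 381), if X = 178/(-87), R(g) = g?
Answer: -9949/1160 ≈ -8.5767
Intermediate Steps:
X = -178/87 (X = 178*(-1/87) = -178/87 ≈ -2.0460)
((h + R(11))*(X - 201) - 77)/(-301 + 381) = ((-8 + 11)*(-178/87 - 201) - 77)/(-301 + 381) = (3*(-17665/87) - 77)/80 = (-17665/29 - 77)*(1/80) = -19898/29*1/80 = -9949/1160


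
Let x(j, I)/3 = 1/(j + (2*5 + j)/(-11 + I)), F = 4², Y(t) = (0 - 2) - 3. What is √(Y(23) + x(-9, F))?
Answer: I*√2585/22 ≈ 2.311*I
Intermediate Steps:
Y(t) = -5 (Y(t) = -2 - 3 = -5)
F = 16
x(j, I) = 3/(j + (10 + j)/(-11 + I)) (x(j, I) = 3/(j + (2*5 + j)/(-11 + I)) = 3/(j + (10 + j)/(-11 + I)))
√(Y(23) + x(-9, F)) = √(-5 + 3*(-11 + 16)/(10 - 10*(-9) + 16*(-9))) = √(-5 + 3*5/(10 + 90 - 144)) = √(-5 + 3*5/(-44)) = √(-5 + 3*(-1/44)*5) = √(-5 - 15/44) = √(-235/44) = I*√2585/22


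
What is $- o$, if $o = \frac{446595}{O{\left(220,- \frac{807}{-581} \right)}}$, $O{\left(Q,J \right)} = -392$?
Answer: $\frac{446595}{392} \approx 1139.3$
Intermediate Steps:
$o = - \frac{446595}{392}$ ($o = \frac{446595}{-392} = 446595 \left(- \frac{1}{392}\right) = - \frac{446595}{392} \approx -1139.3$)
$- o = \left(-1\right) \left(- \frac{446595}{392}\right) = \frac{446595}{392}$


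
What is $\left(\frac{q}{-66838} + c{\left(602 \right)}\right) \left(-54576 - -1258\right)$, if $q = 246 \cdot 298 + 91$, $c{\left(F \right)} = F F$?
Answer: $- \frac{645741899893827}{33419} \approx -1.9323 \cdot 10^{10}$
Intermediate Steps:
$c{\left(F \right)} = F^{2}$
$q = 73399$ ($q = 73308 + 91 = 73399$)
$\left(\frac{q}{-66838} + c{\left(602 \right)}\right) \left(-54576 - -1258\right) = \left(\frac{73399}{-66838} + 602^{2}\right) \left(-54576 - -1258\right) = \left(73399 \left(- \frac{1}{66838}\right) + 362404\right) \left(-54576 + 1258\right) = \left(- \frac{73399}{66838} + 362404\right) \left(-53318\right) = \frac{24222285153}{66838} \left(-53318\right) = - \frac{645741899893827}{33419}$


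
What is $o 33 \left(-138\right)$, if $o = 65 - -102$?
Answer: $-760518$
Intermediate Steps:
$o = 167$ ($o = 65 + 102 = 167$)
$o 33 \left(-138\right) = 167 \cdot 33 \left(-138\right) = 5511 \left(-138\right) = -760518$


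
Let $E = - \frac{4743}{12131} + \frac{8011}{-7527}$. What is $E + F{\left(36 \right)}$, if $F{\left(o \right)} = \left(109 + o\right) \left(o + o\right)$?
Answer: $\frac{953143904278}{91310037} \approx 10439.0$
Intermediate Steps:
$F{\left(o \right)} = 2 o \left(109 + o\right)$ ($F{\left(o \right)} = \left(109 + o\right) 2 o = 2 o \left(109 + o\right)$)
$E = - \frac{132882002}{91310037}$ ($E = \left(-4743\right) \frac{1}{12131} + 8011 \left(- \frac{1}{7527}\right) = - \frac{4743}{12131} - \frac{8011}{7527} = - \frac{132882002}{91310037} \approx -1.4553$)
$E + F{\left(36 \right)} = - \frac{132882002}{91310037} + 2 \cdot 36 \left(109 + 36\right) = - \frac{132882002}{91310037} + 2 \cdot 36 \cdot 145 = - \frac{132882002}{91310037} + 10440 = \frac{953143904278}{91310037}$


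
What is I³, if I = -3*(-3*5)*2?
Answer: 729000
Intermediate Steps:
I = 90 (I = -(-45)*2 = -3*(-30) = 90)
I³ = 90³ = 729000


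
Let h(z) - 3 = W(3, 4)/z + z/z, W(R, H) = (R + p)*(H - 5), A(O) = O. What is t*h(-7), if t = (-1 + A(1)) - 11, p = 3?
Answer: -374/7 ≈ -53.429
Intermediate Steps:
W(R, H) = (-5 + H)*(3 + R) (W(R, H) = (R + 3)*(H - 5) = (3 + R)*(-5 + H) = (-5 + H)*(3 + R))
t = -11 (t = (-1 + 1) - 11 = 0 - 11 = -11)
h(z) = 4 - 6/z (h(z) = 3 + ((-15 - 5*3 + 3*4 + 4*3)/z + z/z) = 3 + ((-15 - 15 + 12 + 12)/z + 1) = 3 + (-6/z + 1) = 3 + (1 - 6/z) = 4 - 6/z)
t*h(-7) = -11*(4 - 6/(-7)) = -11*(4 - 6*(-⅐)) = -11*(4 + 6/7) = -11*34/7 = -374/7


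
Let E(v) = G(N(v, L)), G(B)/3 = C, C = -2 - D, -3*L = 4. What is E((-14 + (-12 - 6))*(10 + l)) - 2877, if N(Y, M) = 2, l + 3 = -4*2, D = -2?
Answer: -2877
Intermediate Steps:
L = -4/3 (L = -1/3*4 = -4/3 ≈ -1.3333)
l = -11 (l = -3 - 4*2 = -3 - 8 = -11)
C = 0 (C = -2 - 1*(-2) = -2 + 2 = 0)
G(B) = 0 (G(B) = 3*0 = 0)
E(v) = 0
E((-14 + (-12 - 6))*(10 + l)) - 2877 = 0 - 2877 = -2877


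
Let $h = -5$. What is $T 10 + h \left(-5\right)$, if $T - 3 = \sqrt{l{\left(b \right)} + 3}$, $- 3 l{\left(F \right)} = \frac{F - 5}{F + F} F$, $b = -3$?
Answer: $55 + \frac{10 \sqrt{39}}{3} \approx 75.817$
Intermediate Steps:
$l{\left(F \right)} = \frac{5}{6} - \frac{F}{6}$ ($l{\left(F \right)} = - \frac{\frac{F - 5}{F + F} F}{3} = - \frac{\frac{-5 + F}{2 F} F}{3} = - \frac{- \frac{5}{2} + \frac{F}{2}}{3} = \frac{5}{6} - \frac{F}{6}$)
$T = 3 + \frac{\sqrt{39}}{3}$ ($T = 3 + \sqrt{\left(\frac{5}{6} - - \frac{1}{2}\right) + 3} = 3 + \sqrt{\left(\frac{5}{6} + \frac{1}{2}\right) + 3} = 3 + \sqrt{\frac{4}{3} + 3} = 3 + \sqrt{\frac{13}{3}} = 3 + \frac{\sqrt{39}}{3} \approx 5.0817$)
$T 10 + h \left(-5\right) = \left(3 + \frac{\sqrt{39}}{3}\right) 10 - -25 = \left(30 + \frac{10 \sqrt{39}}{3}\right) + 25 = 55 + \frac{10 \sqrt{39}}{3}$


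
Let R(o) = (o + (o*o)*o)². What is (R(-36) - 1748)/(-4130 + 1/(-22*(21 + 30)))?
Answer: -2446118332152/4633861 ≈ -5.2788e+5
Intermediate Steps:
R(o) = (o + o³)² (R(o) = (o + o²*o)² = (o + o³)²)
(R(-36) - 1748)/(-4130 + 1/(-22*(21 + 30))) = ((-36)²*(1 + (-36)²)² - 1748)/(-4130 + 1/(-22*(21 + 30))) = (1296*(1 + 1296)² - 1748)/(-4130 + 1/(-22*51)) = (1296*1297² - 1748)/(-4130 + 1/(-1122)) = (1296*1682209 - 1748)/(-4130 - 1/1122) = (2180142864 - 1748)/(-4633861/1122) = 2180141116*(-1122/4633861) = -2446118332152/4633861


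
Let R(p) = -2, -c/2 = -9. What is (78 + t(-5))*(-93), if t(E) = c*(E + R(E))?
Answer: 4464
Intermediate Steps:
c = 18 (c = -2*(-9) = 18)
t(E) = -36 + 18*E (t(E) = 18*(E - 2) = 18*(-2 + E) = -36 + 18*E)
(78 + t(-5))*(-93) = (78 + (-36 + 18*(-5)))*(-93) = (78 + (-36 - 90))*(-93) = (78 - 126)*(-93) = -48*(-93) = 4464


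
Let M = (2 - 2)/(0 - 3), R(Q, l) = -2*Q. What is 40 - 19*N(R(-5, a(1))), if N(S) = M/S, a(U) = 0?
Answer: 40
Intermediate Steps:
M = 0 (M = 0/(-3) = 0*(-1/3) = 0)
N(S) = 0 (N(S) = 0/S = 0)
40 - 19*N(R(-5, a(1))) = 40 - 19*0 = 40 + 0 = 40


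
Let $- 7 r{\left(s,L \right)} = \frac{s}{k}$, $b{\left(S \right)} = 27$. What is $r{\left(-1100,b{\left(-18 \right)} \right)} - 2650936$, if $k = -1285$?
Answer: $- \frac{4769034084}{1799} \approx -2.6509 \cdot 10^{6}$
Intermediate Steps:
$r{\left(s,L \right)} = \frac{s}{8995}$ ($r{\left(s,L \right)} = - \frac{s \frac{1}{-1285}}{7} = - \frac{s \left(- \frac{1}{1285}\right)}{7} = - \frac{\left(- \frac{1}{1285}\right) s}{7} = \frac{s}{8995}$)
$r{\left(-1100,b{\left(-18 \right)} \right)} - 2650936 = \frac{1}{8995} \left(-1100\right) - 2650936 = - \frac{220}{1799} - 2650936 = - \frac{4769034084}{1799}$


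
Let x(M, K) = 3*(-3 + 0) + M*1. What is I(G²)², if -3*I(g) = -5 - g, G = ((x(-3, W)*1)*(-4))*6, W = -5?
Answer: 6880536601/9 ≈ 7.6450e+8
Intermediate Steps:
x(M, K) = -9 + M (x(M, K) = 3*(-3) + M = -9 + M)
G = 288 (G = (((-9 - 3)*1)*(-4))*6 = (-12*1*(-4))*6 = -12*(-4)*6 = 48*6 = 288)
I(g) = 5/3 + g/3 (I(g) = -(-5 - g)/3 = 5/3 + g/3)
I(G²)² = (5/3 + (⅓)*288²)² = (5/3 + (⅓)*82944)² = (5/3 + 27648)² = (82949/3)² = 6880536601/9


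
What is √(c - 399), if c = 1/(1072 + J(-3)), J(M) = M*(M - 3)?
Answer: I*√474050810/1090 ≈ 19.975*I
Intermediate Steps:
J(M) = M*(-3 + M)
c = 1/1090 (c = 1/(1072 - 3*(-3 - 3)) = 1/(1072 - 3*(-6)) = 1/(1072 + 18) = 1/1090 ≈ 0.00091743)
√(c - 399) = √(1/1090 - 399) = √(-434909/1090) = I*√474050810/1090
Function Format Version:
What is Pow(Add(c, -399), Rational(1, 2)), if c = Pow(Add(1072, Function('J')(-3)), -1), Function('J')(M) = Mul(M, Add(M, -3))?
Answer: Mul(Rational(1, 1090), I, Pow(474050810, Rational(1, 2))) ≈ Mul(19.975, I)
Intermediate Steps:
Function('J')(M) = Mul(M, Add(-3, M))
c = Rational(1, 1090) (c = Pow(Add(1072, Mul(-3, Add(-3, -3))), -1) = Pow(Add(1072, Mul(-3, -6)), -1) = Pow(Add(1072, 18), -1) = Pow(1090, -1) = Rational(1, 1090) ≈ 0.00091743)
Pow(Add(c, -399), Rational(1, 2)) = Pow(Add(Rational(1, 1090), -399), Rational(1, 2)) = Pow(Rational(-434909, 1090), Rational(1, 2)) = Mul(Rational(1, 1090), I, Pow(474050810, Rational(1, 2)))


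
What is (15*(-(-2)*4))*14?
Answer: 1680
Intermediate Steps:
(15*(-(-2)*4))*14 = (15*(-2*(-4)))*14 = (15*8)*14 = 120*14 = 1680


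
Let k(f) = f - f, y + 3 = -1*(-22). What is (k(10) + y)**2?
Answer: 361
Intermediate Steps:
y = 19 (y = -3 - 1*(-22) = -3 + 22 = 19)
k(f) = 0
(k(10) + y)**2 = (0 + 19)**2 = 19**2 = 361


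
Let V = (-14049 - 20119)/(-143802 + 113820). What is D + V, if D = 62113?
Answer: 931153067/14991 ≈ 62114.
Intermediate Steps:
V = 17084/14991 (V = -34168/(-29982) = -34168*(-1/29982) = 17084/14991 ≈ 1.1396)
D + V = 62113 + 17084/14991 = 931153067/14991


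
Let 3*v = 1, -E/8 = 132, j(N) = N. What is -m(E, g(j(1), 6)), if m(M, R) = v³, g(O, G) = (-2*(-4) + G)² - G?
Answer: -1/27 ≈ -0.037037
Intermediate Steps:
E = -1056 (E = -8*132 = -1056)
v = ⅓ (v = (⅓)*1 = ⅓ ≈ 0.33333)
g(O, G) = (8 + G)² - G
m(M, R) = 1/27 (m(M, R) = (⅓)³ = 1/27)
-m(E, g(j(1), 6)) = -1*1/27 = -1/27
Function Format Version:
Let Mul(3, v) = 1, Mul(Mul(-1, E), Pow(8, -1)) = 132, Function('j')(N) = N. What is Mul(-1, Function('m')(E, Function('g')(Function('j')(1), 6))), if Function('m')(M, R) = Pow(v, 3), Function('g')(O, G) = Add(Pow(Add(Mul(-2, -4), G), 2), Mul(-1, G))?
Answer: Rational(-1, 27) ≈ -0.037037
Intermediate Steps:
E = -1056 (E = Mul(-8, 132) = -1056)
v = Rational(1, 3) (v = Mul(Rational(1, 3), 1) = Rational(1, 3) ≈ 0.33333)
Function('g')(O, G) = Add(Pow(Add(8, G), 2), Mul(-1, G))
Function('m')(M, R) = Rational(1, 27) (Function('m')(M, R) = Pow(Rational(1, 3), 3) = Rational(1, 27))
Mul(-1, Function('m')(E, Function('g')(Function('j')(1), 6))) = Mul(-1, Rational(1, 27)) = Rational(-1, 27)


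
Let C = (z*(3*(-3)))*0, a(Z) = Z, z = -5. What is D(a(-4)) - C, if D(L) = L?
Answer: -4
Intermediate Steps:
C = 0 (C = -15*(-3)*0 = -5*(-9)*0 = 45*0 = 0)
D(a(-4)) - C = -4 - 1*0 = -4 + 0 = -4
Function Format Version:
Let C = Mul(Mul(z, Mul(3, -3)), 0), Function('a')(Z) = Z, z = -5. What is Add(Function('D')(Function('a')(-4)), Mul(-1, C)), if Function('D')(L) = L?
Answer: -4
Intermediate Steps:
C = 0 (C = Mul(Mul(-5, Mul(3, -3)), 0) = Mul(Mul(-5, -9), 0) = Mul(45, 0) = 0)
Add(Function('D')(Function('a')(-4)), Mul(-1, C)) = Add(-4, Mul(-1, 0)) = Add(-4, 0) = -4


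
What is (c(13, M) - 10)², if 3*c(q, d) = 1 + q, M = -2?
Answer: 256/9 ≈ 28.444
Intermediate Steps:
c(q, d) = ⅓ + q/3 (c(q, d) = (1 + q)/3 = ⅓ + q/3)
(c(13, M) - 10)² = ((⅓ + (⅓)*13) - 10)² = ((⅓ + 13/3) - 10)² = (14/3 - 10)² = (-16/3)² = 256/9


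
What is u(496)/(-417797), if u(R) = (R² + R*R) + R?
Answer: -492528/417797 ≈ -1.1789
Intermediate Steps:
u(R) = R + 2*R² (u(R) = (R² + R²) + R = 2*R² + R = R + 2*R²)
u(496)/(-417797) = (496*(1 + 2*496))/(-417797) = (496*(1 + 992))*(-1/417797) = (496*993)*(-1/417797) = 492528*(-1/417797) = -492528/417797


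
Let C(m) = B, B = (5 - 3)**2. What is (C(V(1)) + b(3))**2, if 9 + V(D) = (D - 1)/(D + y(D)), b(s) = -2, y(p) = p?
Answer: 4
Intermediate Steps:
B = 4 (B = 2**2 = 4)
V(D) = -9 + (-1 + D)/(2*D) (V(D) = -9 + (D - 1)/(D + D) = -9 + (-1 + D)/((2*D)) = -9 + (-1 + D)*(1/(2*D)) = -9 + (-1 + D)/(2*D))
C(m) = 4
(C(V(1)) + b(3))**2 = (4 - 2)**2 = 2**2 = 4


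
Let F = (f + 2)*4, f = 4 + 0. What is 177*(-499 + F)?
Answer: -84075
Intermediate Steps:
f = 4
F = 24 (F = (4 + 2)*4 = 6*4 = 24)
177*(-499 + F) = 177*(-499 + 24) = 177*(-475) = -84075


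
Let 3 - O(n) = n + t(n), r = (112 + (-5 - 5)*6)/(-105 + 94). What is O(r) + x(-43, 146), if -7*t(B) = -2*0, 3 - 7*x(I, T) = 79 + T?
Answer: -1847/77 ≈ -23.987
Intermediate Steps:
x(I, T) = -76/7 - T/7 (x(I, T) = 3/7 - (79 + T)/7 = 3/7 + (-79/7 - T/7) = -76/7 - T/7)
t(B) = 0 (t(B) = -(-2)*0/7 = -⅐*0 = 0)
r = -52/11 (r = (112 - 10*6)/(-11) = (112 - 60)*(-1/11) = 52*(-1/11) = -52/11 ≈ -4.7273)
O(n) = 3 - n (O(n) = 3 - (n + 0) = 3 - n)
O(r) + x(-43, 146) = (3 - 1*(-52/11)) + (-76/7 - ⅐*146) = (3 + 52/11) + (-76/7 - 146/7) = 85/11 - 222/7 = -1847/77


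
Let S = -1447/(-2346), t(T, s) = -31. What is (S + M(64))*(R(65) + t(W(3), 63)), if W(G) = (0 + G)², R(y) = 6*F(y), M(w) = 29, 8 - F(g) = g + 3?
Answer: -69481/6 ≈ -11580.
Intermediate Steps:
F(g) = 5 - g (F(g) = 8 - (g + 3) = 8 - (3 + g) = 8 + (-3 - g) = 5 - g)
R(y) = 30 - 6*y (R(y) = 6*(5 - y) = 30 - 6*y)
W(G) = G²
S = 1447/2346 (S = -1447*(-1/2346) = 1447/2346 ≈ 0.61679)
(S + M(64))*(R(65) + t(W(3), 63)) = (1447/2346 + 29)*((30 - 6*65) - 31) = 69481*((30 - 390) - 31)/2346 = 69481*(-360 - 31)/2346 = (69481/2346)*(-391) = -69481/6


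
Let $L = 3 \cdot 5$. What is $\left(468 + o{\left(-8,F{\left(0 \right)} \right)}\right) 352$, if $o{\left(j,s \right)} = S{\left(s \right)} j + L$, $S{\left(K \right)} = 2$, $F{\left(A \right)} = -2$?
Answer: $164384$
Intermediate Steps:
$L = 15$
$o{\left(j,s \right)} = 15 + 2 j$ ($o{\left(j,s \right)} = 2 j + 15 = 15 + 2 j$)
$\left(468 + o{\left(-8,F{\left(0 \right)} \right)}\right) 352 = \left(468 + \left(15 + 2 \left(-8\right)\right)\right) 352 = \left(468 + \left(15 - 16\right)\right) 352 = \left(468 - 1\right) 352 = 467 \cdot 352 = 164384$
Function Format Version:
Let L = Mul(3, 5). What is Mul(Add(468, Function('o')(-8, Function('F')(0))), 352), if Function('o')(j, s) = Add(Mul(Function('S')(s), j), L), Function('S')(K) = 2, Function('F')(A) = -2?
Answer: 164384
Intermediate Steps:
L = 15
Function('o')(j, s) = Add(15, Mul(2, j)) (Function('o')(j, s) = Add(Mul(2, j), 15) = Add(15, Mul(2, j)))
Mul(Add(468, Function('o')(-8, Function('F')(0))), 352) = Mul(Add(468, Add(15, Mul(2, -8))), 352) = Mul(Add(468, Add(15, -16)), 352) = Mul(Add(468, -1), 352) = Mul(467, 352) = 164384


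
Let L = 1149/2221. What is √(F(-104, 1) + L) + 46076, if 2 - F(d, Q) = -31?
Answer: 46076 + √165335682/2221 ≈ 46082.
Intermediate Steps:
L = 1149/2221 (L = 1149*(1/2221) = 1149/2221 ≈ 0.51733)
F(d, Q) = 33 (F(d, Q) = 2 - 1*(-31) = 2 + 31 = 33)
√(F(-104, 1) + L) + 46076 = √(33 + 1149/2221) + 46076 = √(74442/2221) + 46076 = √165335682/2221 + 46076 = 46076 + √165335682/2221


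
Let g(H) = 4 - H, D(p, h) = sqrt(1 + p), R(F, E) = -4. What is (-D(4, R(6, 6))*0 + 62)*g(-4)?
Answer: 496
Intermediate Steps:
(-D(4, R(6, 6))*0 + 62)*g(-4) = (-sqrt(1 + 4)*0 + 62)*(4 - 1*(-4)) = (-sqrt(5)*0 + 62)*(4 + 4) = (0 + 62)*8 = 62*8 = 496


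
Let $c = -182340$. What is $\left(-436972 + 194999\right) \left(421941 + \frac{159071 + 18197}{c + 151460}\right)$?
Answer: $- \frac{788188380940519}{7720} \approx -1.021 \cdot 10^{11}$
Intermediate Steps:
$\left(-436972 + 194999\right) \left(421941 + \frac{159071 + 18197}{c + 151460}\right) = \left(-436972 + 194999\right) \left(421941 + \frac{159071 + 18197}{-182340 + 151460}\right) = - 241973 \left(421941 + \frac{177268}{-30880}\right) = - 241973 \left(421941 + 177268 \left(- \frac{1}{30880}\right)\right) = - 241973 \left(421941 - \frac{44317}{7720}\right) = \left(-241973\right) \frac{3257340203}{7720} = - \frac{788188380940519}{7720}$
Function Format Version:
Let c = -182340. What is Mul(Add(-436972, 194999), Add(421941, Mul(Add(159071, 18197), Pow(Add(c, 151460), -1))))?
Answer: Rational(-788188380940519, 7720) ≈ -1.0210e+11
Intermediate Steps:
Mul(Add(-436972, 194999), Add(421941, Mul(Add(159071, 18197), Pow(Add(c, 151460), -1)))) = Mul(Add(-436972, 194999), Add(421941, Mul(Add(159071, 18197), Pow(Add(-182340, 151460), -1)))) = Mul(-241973, Add(421941, Mul(177268, Pow(-30880, -1)))) = Mul(-241973, Add(421941, Mul(177268, Rational(-1, 30880)))) = Mul(-241973, Add(421941, Rational(-44317, 7720))) = Mul(-241973, Rational(3257340203, 7720)) = Rational(-788188380940519, 7720)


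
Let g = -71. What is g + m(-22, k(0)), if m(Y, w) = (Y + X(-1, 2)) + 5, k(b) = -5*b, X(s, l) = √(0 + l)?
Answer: -88 + √2 ≈ -86.586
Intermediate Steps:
X(s, l) = √l
m(Y, w) = 5 + Y + √2 (m(Y, w) = (Y + √2) + 5 = 5 + Y + √2)
g + m(-22, k(0)) = -71 + (5 - 22 + √2) = -71 + (-17 + √2) = -88 + √2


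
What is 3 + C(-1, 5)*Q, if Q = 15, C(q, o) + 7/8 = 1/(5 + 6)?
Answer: -771/88 ≈ -8.7614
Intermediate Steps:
C(q, o) = -69/88 (C(q, o) = -7/8 + 1/(5 + 6) = -7/8 + 1/11 = -69/88)
3 + C(-1, 5)*Q = 3 - 69/88*15 = 3 - 1035/88 = -771/88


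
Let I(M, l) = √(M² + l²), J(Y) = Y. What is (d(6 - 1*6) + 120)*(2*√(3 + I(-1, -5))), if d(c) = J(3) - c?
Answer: 246*√(3 + √26) ≈ 700.09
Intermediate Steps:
d(c) = 3 - c
(d(6 - 1*6) + 120)*(2*√(3 + I(-1, -5))) = ((3 - (6 - 1*6)) + 120)*(2*√(3 + √((-1)² + (-5)²))) = ((3 - (6 - 6)) + 120)*(2*√(3 + √(1 + 25))) = ((3 - 1*0) + 120)*(2*√(3 + √26)) = ((3 + 0) + 120)*(2*√(3 + √26)) = (3 + 120)*(2*√(3 + √26)) = 123*(2*√(3 + √26)) = 246*√(3 + √26)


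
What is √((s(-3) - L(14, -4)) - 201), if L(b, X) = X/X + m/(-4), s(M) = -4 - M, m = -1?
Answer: I*√813/2 ≈ 14.257*I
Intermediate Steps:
L(b, X) = 5/4 (L(b, X) = X/X - 1/(-4) = 1 - 1*(-¼) = 1 + ¼ = 5/4)
√((s(-3) - L(14, -4)) - 201) = √(((-4 - 1*(-3)) - 1*5/4) - 201) = √(((-4 + 3) - 5/4) - 201) = √((-1 - 5/4) - 201) = √(-9/4 - 201) = √(-813/4) = I*√813/2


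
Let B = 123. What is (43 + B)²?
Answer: 27556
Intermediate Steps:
(43 + B)² = (43 + 123)² = 166² = 27556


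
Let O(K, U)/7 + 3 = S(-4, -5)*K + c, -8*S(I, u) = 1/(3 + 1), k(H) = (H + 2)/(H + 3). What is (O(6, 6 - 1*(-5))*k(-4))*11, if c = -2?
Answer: -6391/8 ≈ -798.88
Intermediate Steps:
k(H) = (2 + H)/(3 + H)
S(I, u) = -1/32 (S(I, u) = -1/(8*(3 + 1)) = -⅛/4 = -⅛*¼ = -1/32)
O(K, U) = -35 - 7*K/32 (O(K, U) = -21 + 7*(-K/32 - 2) = -21 + 7*(-2 - K/32) = -21 + (-14 - 7*K/32) = -35 - 7*K/32)
(O(6, 6 - 1*(-5))*k(-4))*11 = ((-35 - 7/32*6)*((2 - 4)/(3 - 4)))*11 = ((-35 - 21/16)*(-2/(-1)))*11 = -(-581)*(-2)/16*11 = -581/16*2*11 = -581/8*11 = -6391/8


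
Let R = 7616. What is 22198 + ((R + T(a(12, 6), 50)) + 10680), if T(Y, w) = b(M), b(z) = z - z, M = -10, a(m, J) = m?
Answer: 40494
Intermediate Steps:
b(z) = 0
T(Y, w) = 0
22198 + ((R + T(a(12, 6), 50)) + 10680) = 22198 + ((7616 + 0) + 10680) = 22198 + (7616 + 10680) = 22198 + 18296 = 40494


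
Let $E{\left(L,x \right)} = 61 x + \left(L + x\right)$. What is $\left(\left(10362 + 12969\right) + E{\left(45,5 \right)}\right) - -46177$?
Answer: $69863$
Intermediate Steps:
$E{\left(L,x \right)} = L + 62 x$
$\left(\left(10362 + 12969\right) + E{\left(45,5 \right)}\right) - -46177 = \left(\left(10362 + 12969\right) + \left(45 + 62 \cdot 5\right)\right) - -46177 = \left(23331 + \left(45 + 310\right)\right) + 46177 = \left(23331 + 355\right) + 46177 = 23686 + 46177 = 69863$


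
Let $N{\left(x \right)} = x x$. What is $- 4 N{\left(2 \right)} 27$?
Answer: $-432$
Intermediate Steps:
$N{\left(x \right)} = x^{2}$
$- 4 N{\left(2 \right)} 27 = - 4 \cdot 2^{2} \cdot 27 = \left(-4\right) 4 \cdot 27 = \left(-16\right) 27 = -432$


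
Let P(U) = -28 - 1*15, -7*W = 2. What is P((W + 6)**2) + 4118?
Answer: 4075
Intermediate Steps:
W = -2/7 (W = -1/7*2 = -2/7 ≈ -0.28571)
P(U) = -43 (P(U) = -28 - 15 = -43)
P((W + 6)**2) + 4118 = -43 + 4118 = 4075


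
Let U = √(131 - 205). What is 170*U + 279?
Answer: 279 + 170*I*√74 ≈ 279.0 + 1462.4*I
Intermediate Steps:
U = I*√74 (U = √(-74) = I*√74 ≈ 8.6023*I)
170*U + 279 = 170*(I*√74) + 279 = 170*I*√74 + 279 = 279 + 170*I*√74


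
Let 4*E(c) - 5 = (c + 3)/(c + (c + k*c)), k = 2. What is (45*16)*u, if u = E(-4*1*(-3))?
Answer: 3825/4 ≈ 956.25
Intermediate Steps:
E(c) = 5/4 + (3 + c)/(16*c) (E(c) = 5/4 + ((c + 3)/(c + (c + 2*c)))/4 = 5/4 + ((3 + c)/(c + 3*c))/4 = 5/4 + ((3 + c)/((4*c)))/4 = 5/4 + ((3 + c)*(1/(4*c)))/4 = 5/4 + ((3 + c)/(4*c))/4 = 5/4 + (3 + c)/(16*c))
u = 85/64 (u = 3*(1 + 7*(-4*1*(-3)))/(16*((-4*1*(-3)))) = 3*(1 + 7*(-4*(-3)))/(16*((-4*(-3)))) = (3/16)*(1 + 7*12)/12 = (3/16)*(1/12)*(1 + 84) = (3/16)*(1/12)*85 = 85/64 ≈ 1.3281)
(45*16)*u = (45*16)*(85/64) = 720*(85/64) = 3825/4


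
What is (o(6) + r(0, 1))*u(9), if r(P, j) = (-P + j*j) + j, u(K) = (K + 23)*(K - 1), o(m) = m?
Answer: 2048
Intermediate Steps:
u(K) = (-1 + K)*(23 + K) (u(K) = (23 + K)*(-1 + K) = (-1 + K)*(23 + K))
r(P, j) = j + j**2 - P (r(P, j) = (-P + j**2) + j = (j**2 - P) + j = j + j**2 - P)
(o(6) + r(0, 1))*u(9) = (6 + (1 + 1**2 - 1*0))*(-23 + 9**2 + 22*9) = (6 + (1 + 1 + 0))*(-23 + 81 + 198) = (6 + 2)*256 = 8*256 = 2048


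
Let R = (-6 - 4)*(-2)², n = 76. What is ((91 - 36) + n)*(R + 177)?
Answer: 17947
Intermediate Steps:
R = -40 (R = -10*4 = -40)
((91 - 36) + n)*(R + 177) = ((91 - 36) + 76)*(-40 + 177) = (55 + 76)*137 = 131*137 = 17947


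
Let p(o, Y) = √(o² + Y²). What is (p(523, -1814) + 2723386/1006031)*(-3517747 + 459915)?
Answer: -8327656859152/1006031 - 15289160*√142565 ≈ -5.7811e+9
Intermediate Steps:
p(o, Y) = √(Y² + o²)
(p(523, -1814) + 2723386/1006031)*(-3517747 + 459915) = (√((-1814)² + 523²) + 2723386/1006031)*(-3517747 + 459915) = (√(3290596 + 273529) + 2723386*(1/1006031))*(-3057832) = (√3564125 + 2723386/1006031)*(-3057832) = (5*√142565 + 2723386/1006031)*(-3057832) = (2723386/1006031 + 5*√142565)*(-3057832) = -8327656859152/1006031 - 15289160*√142565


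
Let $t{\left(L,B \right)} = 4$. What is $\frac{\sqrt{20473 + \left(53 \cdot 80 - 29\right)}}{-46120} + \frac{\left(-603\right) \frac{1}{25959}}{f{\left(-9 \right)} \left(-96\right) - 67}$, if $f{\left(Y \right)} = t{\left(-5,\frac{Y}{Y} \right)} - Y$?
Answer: $\frac{201}{11378695} - \frac{11 \sqrt{51}}{23060} \approx -0.0033889$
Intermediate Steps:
$f{\left(Y \right)} = 4 - Y$
$\frac{\sqrt{20473 + \left(53 \cdot 80 - 29\right)}}{-46120} + \frac{\left(-603\right) \frac{1}{25959}}{f{\left(-9 \right)} \left(-96\right) - 67} = \frac{\sqrt{20473 + \left(53 \cdot 80 - 29\right)}}{-46120} + \frac{\left(-603\right) \frac{1}{25959}}{\left(4 - -9\right) \left(-96\right) - 67} = \sqrt{20473 + \left(4240 - 29\right)} \left(- \frac{1}{46120}\right) + \frac{\left(-603\right) \frac{1}{25959}}{\left(4 + 9\right) \left(-96\right) - 67} = \sqrt{20473 + 4211} \left(- \frac{1}{46120}\right) - \frac{201}{8653 \left(13 \left(-96\right) - 67\right)} = \sqrt{24684} \left(- \frac{1}{46120}\right) - \frac{201}{8653 \left(-1248 - 67\right)} = 22 \sqrt{51} \left(- \frac{1}{46120}\right) - \frac{201}{8653 \left(-1315\right)} = - \frac{11 \sqrt{51}}{23060} - - \frac{201}{11378695} = - \frac{11 \sqrt{51}}{23060} + \frac{201}{11378695} = \frac{201}{11378695} - \frac{11 \sqrt{51}}{23060}$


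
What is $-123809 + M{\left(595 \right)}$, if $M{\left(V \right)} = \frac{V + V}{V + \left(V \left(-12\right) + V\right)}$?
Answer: $- \frac{619046}{5} \approx -1.2381 \cdot 10^{5}$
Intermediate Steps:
$M{\left(V \right)} = - \frac{1}{5}$ ($M{\left(V \right)} = \frac{2 V}{V + \left(- 12 V + V\right)} = \frac{2 V}{V - 11 V} = \frac{2 V}{\left(-10\right) V} = 2 V \left(- \frac{1}{10 V}\right) = - \frac{1}{5}$)
$-123809 + M{\left(595 \right)} = -123809 - \frac{1}{5} = - \frac{619046}{5}$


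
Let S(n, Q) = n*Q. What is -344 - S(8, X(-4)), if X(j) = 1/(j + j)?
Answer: -343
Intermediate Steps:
X(j) = 1/(2*j)
S(n, Q) = Q*n
-344 - S(8, X(-4)) = -344 - (½)/(-4)*8 = -344 - (½)*(-¼)*8 = -344 - (-1)*8/8 = -344 - 1*(-1) = -344 + 1 = -343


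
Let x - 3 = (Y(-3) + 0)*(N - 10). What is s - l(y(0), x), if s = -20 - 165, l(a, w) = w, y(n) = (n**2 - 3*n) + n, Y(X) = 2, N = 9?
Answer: -186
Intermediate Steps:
y(n) = n**2 - 2*n
x = 1 (x = 3 + (2 + 0)*(9 - 10) = 3 + 2*(-1) = 3 - 2 = 1)
s = -185
s - l(y(0), x) = -185 - 1*1 = -185 - 1 = -186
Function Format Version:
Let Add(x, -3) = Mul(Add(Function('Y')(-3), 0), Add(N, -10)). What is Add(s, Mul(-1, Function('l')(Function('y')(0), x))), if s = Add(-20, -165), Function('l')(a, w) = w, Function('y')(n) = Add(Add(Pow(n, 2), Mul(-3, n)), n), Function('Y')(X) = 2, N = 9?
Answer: -186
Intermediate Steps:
Function('y')(n) = Add(Pow(n, 2), Mul(-2, n))
x = 1 (x = Add(3, Mul(Add(2, 0), Add(9, -10))) = Add(3, Mul(2, -1)) = Add(3, -2) = 1)
s = -185
Add(s, Mul(-1, Function('l')(Function('y')(0), x))) = Add(-185, Mul(-1, 1)) = Add(-185, -1) = -186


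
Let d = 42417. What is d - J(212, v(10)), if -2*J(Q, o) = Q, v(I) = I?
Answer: 42523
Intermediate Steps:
J(Q, o) = -Q/2
d - J(212, v(10)) = 42417 - (-1)*212/2 = 42417 - 1*(-106) = 42417 + 106 = 42523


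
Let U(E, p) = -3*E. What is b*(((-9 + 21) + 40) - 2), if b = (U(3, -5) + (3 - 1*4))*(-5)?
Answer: 2500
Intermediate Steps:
b = 50 (b = (-3*3 + (3 - 1*4))*(-5) = (-9 + (3 - 4))*(-5) = (-9 - 1)*(-5) = -10*(-5) = 50)
b*(((-9 + 21) + 40) - 2) = 50*(((-9 + 21) + 40) - 2) = 50*((12 + 40) - 2) = 50*(52 - 2) = 50*50 = 2500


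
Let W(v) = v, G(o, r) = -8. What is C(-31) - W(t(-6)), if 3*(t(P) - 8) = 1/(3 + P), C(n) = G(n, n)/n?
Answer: -2129/279 ≈ -7.6308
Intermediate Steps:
C(n) = -8/n
t(P) = 8 + 1/(3*(3 + P))
C(-31) - W(t(-6)) = -8/(-31) - (73 + 24*(-6))/(3*(3 - 6)) = -8*(-1/31) - (73 - 144)/(3*(-3)) = 8/31 - (-1)*(-71)/(3*3) = 8/31 - 1*71/9 = 8/31 - 71/9 = -2129/279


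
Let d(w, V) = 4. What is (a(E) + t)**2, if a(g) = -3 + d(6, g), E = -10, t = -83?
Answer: 6724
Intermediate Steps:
a(g) = 1 (a(g) = -3 + 4 = 1)
(a(E) + t)**2 = (1 - 83)**2 = (-82)**2 = 6724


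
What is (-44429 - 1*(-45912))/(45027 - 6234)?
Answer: 1483/38793 ≈ 0.038229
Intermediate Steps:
(-44429 - 1*(-45912))/(45027 - 6234) = (-44429 + 45912)/38793 = 1483*(1/38793) = 1483/38793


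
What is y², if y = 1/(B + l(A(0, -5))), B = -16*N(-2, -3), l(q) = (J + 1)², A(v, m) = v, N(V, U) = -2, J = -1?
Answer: 1/1024 ≈ 0.00097656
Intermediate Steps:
l(q) = 0 (l(q) = (-1 + 1)² = 0² = 0)
B = 32 (B = -16*(-2) = 32)
y = 1/32 (y = 1/(32 + 0) = 1/32 ≈ 0.031250)
y² = (1/32)² = 1/1024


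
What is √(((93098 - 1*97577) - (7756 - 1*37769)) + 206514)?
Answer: 4*√14503 ≈ 481.71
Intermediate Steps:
√(((93098 - 1*97577) - (7756 - 1*37769)) + 206514) = √(((93098 - 97577) - (7756 - 37769)) + 206514) = √((-4479 - 1*(-30013)) + 206514) = √((-4479 + 30013) + 206514) = √(25534 + 206514) = √232048 = 4*√14503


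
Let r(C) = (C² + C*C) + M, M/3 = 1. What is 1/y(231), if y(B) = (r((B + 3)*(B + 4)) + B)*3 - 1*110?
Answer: 1/18143401192 ≈ 5.5116e-11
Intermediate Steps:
M = 3 (M = 3*1 = 3)
r(C) = 3 + 2*C² (r(C) = (C² + C*C) + 3 = (C² + C²) + 3 = 2*C² + 3 = 3 + 2*C²)
y(B) = -101 + 3*B + 6*(3 + B)²*(4 + B)² (y(B) = ((3 + 2*((B + 3)*(B + 4))²) + B)*3 - 1*110 = ((3 + 2*((3 + B)*(4 + B))²) + B)*3 - 110 = ((3 + 2*((3 + B)²*(4 + B)²)) + B)*3 - 110 = ((3 + 2*(3 + B)²*(4 + B)²) + B)*3 - 110 = (3 + B + 2*(3 + B)²*(4 + B)²)*3 - 110 = (9 + 3*B + 6*(3 + B)²*(4 + B)²) - 110 = -101 + 3*B + 6*(3 + B)²*(4 + B)²)
1/y(231) = 1/(-101 + 3*231 + 6*(12 + 231² + 7*231)²) = 1/(-101 + 693 + 6*(12 + 53361 + 1617)²) = 1/(-101 + 693 + 6*54990²) = 1/(-101 + 693 + 6*3023900100) = 1/(-101 + 693 + 18143400600) = 1/18143401192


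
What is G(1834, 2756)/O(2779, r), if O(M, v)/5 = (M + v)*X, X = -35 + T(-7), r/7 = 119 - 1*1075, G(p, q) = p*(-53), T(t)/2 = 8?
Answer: -13886/53105 ≈ -0.26148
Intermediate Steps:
T(t) = 16 (T(t) = 2*8 = 16)
G(p, q) = -53*p
r = -6692 (r = 7*(119 - 1*1075) = 7*(119 - 1075) = 7*(-956) = -6692)
X = -19 (X = -35 + 16 = -19)
O(M, v) = -95*M - 95*v (O(M, v) = 5*((M + v)*(-19)) = 5*(-19*M - 19*v) = -95*M - 95*v)
G(1834, 2756)/O(2779, r) = (-53*1834)/(-95*2779 - 95*(-6692)) = -97202/(-264005 + 635740) = -97202/371735 = -97202*1/371735 = -13886/53105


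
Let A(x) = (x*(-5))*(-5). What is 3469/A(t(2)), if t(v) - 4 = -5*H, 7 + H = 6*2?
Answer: -3469/525 ≈ -6.6076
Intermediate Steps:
H = 5 (H = -7 + 6*2 = -7 + 12 = 5)
t(v) = -21 (t(v) = 4 - 5*5 = 4 - 25 = -21)
A(x) = 25*x (A(x) = -5*x*(-5) = 25*x)
3469/A(t(2)) = 3469/((25*(-21))) = 3469/(-525) = 3469*(-1/525) = -3469/525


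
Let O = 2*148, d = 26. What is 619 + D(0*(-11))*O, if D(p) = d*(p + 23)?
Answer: 177627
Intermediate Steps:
D(p) = 598 + 26*p (D(p) = 26*(p + 23) = 26*(23 + p) = 598 + 26*p)
O = 296
619 + D(0*(-11))*O = 619 + (598 + 26*(0*(-11)))*296 = 619 + (598 + 26*0)*296 = 619 + (598 + 0)*296 = 619 + 598*296 = 619 + 177008 = 177627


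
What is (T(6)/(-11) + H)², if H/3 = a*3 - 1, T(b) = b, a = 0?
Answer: 1521/121 ≈ 12.570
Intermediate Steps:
H = -3 (H = 3*(0*3 - 1) = 3*(0 - 1) = 3*(-1) = -3)
(T(6)/(-11) + H)² = (6/(-11) - 3)² = (6*(-1/11) - 3)² = (-6/11 - 3)² = (-39/11)² = 1521/121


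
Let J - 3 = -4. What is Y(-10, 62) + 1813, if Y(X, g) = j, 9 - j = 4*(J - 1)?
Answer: 1830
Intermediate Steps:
J = -1 (J = 3 - 4 = -1)
j = 17 (j = 9 - 4*(-1 - 1) = 9 - 4*(-2) = 9 - 1*(-8) = 9 + 8 = 17)
Y(X, g) = 17
Y(-10, 62) + 1813 = 17 + 1813 = 1830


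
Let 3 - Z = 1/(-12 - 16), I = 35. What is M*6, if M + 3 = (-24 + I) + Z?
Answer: 927/14 ≈ 66.214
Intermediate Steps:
Z = 85/28 (Z = 3 - 1/(-12 - 16) = 3 - 1/(-28) = 3 - 1*(-1/28) = 3 + 1/28 = 85/28 ≈ 3.0357)
M = 309/28 (M = -3 + ((-24 + 35) + 85/28) = -3 + (11 + 85/28) = -3 + 393/28 = 309/28 ≈ 11.036)
M*6 = (309/28)*6 = 927/14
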